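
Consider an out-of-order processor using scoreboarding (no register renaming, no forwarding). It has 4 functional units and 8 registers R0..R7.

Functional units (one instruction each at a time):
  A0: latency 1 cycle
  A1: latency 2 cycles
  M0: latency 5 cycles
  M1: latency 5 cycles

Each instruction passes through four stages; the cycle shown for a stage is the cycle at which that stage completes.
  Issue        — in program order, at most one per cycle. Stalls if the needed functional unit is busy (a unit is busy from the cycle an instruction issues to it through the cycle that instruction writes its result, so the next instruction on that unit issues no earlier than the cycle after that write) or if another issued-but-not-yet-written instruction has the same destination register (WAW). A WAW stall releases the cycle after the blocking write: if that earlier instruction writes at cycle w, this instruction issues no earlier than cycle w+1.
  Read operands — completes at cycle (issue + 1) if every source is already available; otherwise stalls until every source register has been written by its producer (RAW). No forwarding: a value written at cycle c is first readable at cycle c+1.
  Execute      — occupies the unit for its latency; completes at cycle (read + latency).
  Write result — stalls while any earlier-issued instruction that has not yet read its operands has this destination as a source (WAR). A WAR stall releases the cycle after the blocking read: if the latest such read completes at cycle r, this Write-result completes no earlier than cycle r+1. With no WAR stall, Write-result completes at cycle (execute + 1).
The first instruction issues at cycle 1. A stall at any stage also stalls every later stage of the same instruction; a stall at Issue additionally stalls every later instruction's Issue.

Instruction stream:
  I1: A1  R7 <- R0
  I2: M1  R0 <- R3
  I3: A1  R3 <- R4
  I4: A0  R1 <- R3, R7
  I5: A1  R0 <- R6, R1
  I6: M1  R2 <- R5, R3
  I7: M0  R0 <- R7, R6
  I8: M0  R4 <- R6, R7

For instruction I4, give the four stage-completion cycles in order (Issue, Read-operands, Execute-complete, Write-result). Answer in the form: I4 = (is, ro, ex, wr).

I4 = (7, 11, 12, 13)

[1] I1 dispatched to A1
[2] I1 operands ready | I2 dispatched to M1
[3] I2 operands ready
[4] I1 complete
[5] R7←I1
[6] I3 dispatched to A1
[7] I3 operands ready | I4 dispatched to A0
[8] I2 complete
[9] R0←I2 | I3 complete
[10] R3←I3
[11] I4 operands ready | I5 dispatched to A1
[12] I4 complete | I6 dispatched to M1
[13] R1←I4 | I6 operands ready
[14] I5 operands ready
[16] I5 complete
[17] R0←I5
[18] I6 complete | I7 dispatched to M0
[19] R2←I6 | I7 operands ready
[24] I7 complete
[25] R0←I7
[26] I8 dispatched to M0
[27] I8 operands ready
[32] I8 complete
[33] R4←I8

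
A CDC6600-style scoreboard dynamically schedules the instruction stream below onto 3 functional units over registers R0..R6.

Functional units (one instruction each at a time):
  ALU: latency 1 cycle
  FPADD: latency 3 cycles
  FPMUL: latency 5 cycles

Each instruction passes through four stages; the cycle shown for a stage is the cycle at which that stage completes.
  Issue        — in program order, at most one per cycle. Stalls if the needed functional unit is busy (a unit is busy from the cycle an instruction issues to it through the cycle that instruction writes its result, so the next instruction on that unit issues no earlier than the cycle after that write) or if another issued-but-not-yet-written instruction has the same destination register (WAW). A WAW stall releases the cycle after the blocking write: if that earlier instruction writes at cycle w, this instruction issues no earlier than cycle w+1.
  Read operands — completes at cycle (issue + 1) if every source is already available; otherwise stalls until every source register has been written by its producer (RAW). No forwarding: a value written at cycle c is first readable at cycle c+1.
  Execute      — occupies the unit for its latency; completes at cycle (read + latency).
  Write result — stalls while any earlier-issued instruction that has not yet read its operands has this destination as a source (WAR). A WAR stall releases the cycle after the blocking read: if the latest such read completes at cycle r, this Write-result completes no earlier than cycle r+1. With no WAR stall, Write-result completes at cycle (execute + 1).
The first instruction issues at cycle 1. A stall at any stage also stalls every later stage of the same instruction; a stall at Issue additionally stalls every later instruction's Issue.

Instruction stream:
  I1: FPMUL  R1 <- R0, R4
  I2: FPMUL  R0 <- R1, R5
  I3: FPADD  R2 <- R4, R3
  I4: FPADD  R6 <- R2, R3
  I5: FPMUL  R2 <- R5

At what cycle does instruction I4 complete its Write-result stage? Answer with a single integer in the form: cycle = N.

cycle = 21

t=1  issue I1 (FPMUL)
t=2  I1 read-ops
t=7  I1 finished on FPMUL
t=8  I1→R1
t=9  issue I2 (FPMUL)
t=10  I2 read-ops | issue I3 (FPADD)
t=11  I3 read-ops
t=14  I3 finished on FPADD
t=15  I2 finished on FPMUL | I3→R2
t=16  I2→R0 | issue I4 (FPADD)
t=17  I4 read-ops | issue I5 (FPMUL)
t=18  I5 read-ops
t=20  I4 finished on FPADD
t=21  I4→R6
t=23  I5 finished on FPMUL
t=24  I5→R2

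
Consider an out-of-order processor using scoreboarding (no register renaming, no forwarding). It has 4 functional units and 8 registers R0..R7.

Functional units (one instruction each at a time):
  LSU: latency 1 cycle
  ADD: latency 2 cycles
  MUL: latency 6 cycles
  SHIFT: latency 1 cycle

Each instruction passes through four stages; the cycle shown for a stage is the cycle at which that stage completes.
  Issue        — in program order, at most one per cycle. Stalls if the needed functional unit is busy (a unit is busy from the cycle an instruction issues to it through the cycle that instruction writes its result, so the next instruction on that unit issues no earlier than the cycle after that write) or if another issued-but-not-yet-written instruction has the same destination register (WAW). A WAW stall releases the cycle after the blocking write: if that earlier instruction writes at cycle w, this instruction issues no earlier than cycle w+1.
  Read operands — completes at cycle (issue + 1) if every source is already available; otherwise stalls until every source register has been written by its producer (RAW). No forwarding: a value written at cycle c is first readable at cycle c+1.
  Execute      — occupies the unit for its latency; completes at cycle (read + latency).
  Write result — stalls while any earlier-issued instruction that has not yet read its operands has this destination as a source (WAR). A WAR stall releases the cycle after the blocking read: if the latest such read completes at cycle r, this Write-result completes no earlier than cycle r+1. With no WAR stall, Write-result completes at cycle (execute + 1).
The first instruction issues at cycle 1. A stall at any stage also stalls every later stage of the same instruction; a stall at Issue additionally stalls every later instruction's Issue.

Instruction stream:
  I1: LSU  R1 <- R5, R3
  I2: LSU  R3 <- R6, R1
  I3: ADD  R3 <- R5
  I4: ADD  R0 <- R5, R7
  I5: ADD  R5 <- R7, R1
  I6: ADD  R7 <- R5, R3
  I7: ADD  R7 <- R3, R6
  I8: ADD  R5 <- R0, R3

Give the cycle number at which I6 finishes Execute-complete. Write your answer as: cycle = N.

cycle = 27

cycle 1: I1 issues→LSU
cycle 2: I1 reads
cycle 3: I1 exec-done
cycle 4: I1 writes R1
cycle 5: I2 issues→LSU
cycle 6: I2 reads
cycle 7: I2 exec-done
cycle 8: I2 writes R3
cycle 9: I3 issues→ADD
cycle 10: I3 reads
cycle 12: I3 exec-done
cycle 13: I3 writes R3
cycle 14: I4 issues→ADD
cycle 15: I4 reads
cycle 17: I4 exec-done
cycle 18: I4 writes R0
cycle 19: I5 issues→ADD
cycle 20: I5 reads
cycle 22: I5 exec-done
cycle 23: I5 writes R5
cycle 24: I6 issues→ADD
cycle 25: I6 reads
cycle 27: I6 exec-done
cycle 28: I6 writes R7
cycle 29: I7 issues→ADD
cycle 30: I7 reads
cycle 32: I7 exec-done
cycle 33: I7 writes R7
cycle 34: I8 issues→ADD
cycle 35: I8 reads
cycle 37: I8 exec-done
cycle 38: I8 writes R5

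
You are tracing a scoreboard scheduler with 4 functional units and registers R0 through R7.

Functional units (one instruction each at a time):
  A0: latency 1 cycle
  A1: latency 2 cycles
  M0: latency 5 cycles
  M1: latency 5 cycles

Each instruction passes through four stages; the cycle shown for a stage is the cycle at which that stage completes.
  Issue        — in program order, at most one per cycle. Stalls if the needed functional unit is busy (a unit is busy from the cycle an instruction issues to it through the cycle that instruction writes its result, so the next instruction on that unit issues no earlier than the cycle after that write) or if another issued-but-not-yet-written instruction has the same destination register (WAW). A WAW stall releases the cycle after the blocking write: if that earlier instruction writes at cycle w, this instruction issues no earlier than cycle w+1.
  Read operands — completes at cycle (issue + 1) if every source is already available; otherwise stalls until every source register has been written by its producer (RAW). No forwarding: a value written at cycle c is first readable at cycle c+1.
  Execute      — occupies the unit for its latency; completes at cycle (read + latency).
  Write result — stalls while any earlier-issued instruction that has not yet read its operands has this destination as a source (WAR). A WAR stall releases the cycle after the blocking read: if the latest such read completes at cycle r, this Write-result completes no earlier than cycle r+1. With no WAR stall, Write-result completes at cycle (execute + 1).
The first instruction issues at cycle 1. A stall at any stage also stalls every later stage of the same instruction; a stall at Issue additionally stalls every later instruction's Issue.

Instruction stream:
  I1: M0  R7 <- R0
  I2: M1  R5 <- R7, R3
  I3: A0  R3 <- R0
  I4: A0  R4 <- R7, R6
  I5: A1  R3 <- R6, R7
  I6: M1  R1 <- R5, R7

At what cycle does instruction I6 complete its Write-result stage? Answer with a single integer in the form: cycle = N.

cycle 1: I1 dispatched to M0
cycle 2: I1 operands ready; I2 dispatched to M1
cycle 3: I3 dispatched to A0
cycle 4: I3 operands ready
cycle 5: I3 complete
cycle 7: I1 complete
cycle 8: R7←I1
cycle 9: I2 operands ready
cycle 10: R3←I3
cycle 11: I4 dispatched to A0
cycle 12: I4 operands ready; I5 dispatched to A1
cycle 13: I4 complete; I5 operands ready
cycle 14: I2 complete; R4←I4
cycle 15: R5←I2; I5 complete
cycle 16: R3←I5; I6 dispatched to M1
cycle 17: I6 operands ready
cycle 22: I6 complete
cycle 23: R1←I6

cycle = 23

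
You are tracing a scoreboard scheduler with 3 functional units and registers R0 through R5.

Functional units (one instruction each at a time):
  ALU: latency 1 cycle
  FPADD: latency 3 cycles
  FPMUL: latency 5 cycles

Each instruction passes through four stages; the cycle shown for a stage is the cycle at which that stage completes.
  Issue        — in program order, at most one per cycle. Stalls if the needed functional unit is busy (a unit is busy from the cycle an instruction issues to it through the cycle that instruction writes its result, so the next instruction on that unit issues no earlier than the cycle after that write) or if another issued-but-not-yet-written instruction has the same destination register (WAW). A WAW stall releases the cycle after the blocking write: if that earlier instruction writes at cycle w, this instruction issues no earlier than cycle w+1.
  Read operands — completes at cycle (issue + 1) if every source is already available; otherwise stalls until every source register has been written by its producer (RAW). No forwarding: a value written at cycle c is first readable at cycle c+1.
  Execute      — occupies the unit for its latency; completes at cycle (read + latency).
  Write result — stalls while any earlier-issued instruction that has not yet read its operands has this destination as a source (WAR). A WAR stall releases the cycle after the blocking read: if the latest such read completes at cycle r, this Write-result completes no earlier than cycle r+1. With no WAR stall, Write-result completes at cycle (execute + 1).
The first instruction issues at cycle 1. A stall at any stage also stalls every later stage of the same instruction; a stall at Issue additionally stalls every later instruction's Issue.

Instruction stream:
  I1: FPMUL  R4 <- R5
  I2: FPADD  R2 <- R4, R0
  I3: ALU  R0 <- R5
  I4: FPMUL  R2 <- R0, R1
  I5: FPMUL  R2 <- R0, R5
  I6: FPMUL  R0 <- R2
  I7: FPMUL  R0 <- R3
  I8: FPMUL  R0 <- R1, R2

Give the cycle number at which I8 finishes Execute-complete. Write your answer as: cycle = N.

I1: IS=1 RO=2 EX=7 WR=8
I2: IS=2 RO=9 EX=12 WR=13  [RAW R4: wait I1 write@8]
I3: IS=3 RO=4 EX=5 WR=10  [WAR R0: wait I2 read@9]
I4: IS=14 RO=15 EX=20 WR=21  [WAW R2: wait I2 write@13]
I5: IS=22 RO=23 EX=28 WR=29  [struct: FPMUL busy until I4 writes@21]
I6: IS=30 RO=31 EX=36 WR=37  [struct: FPMUL busy until I5 writes@29]
I7: IS=38 RO=39 EX=44 WR=45  [struct: FPMUL busy until I6 writes@37]
I8: IS=46 RO=47 EX=52 WR=53  [struct: FPMUL busy until I7 writes@45]

cycle = 52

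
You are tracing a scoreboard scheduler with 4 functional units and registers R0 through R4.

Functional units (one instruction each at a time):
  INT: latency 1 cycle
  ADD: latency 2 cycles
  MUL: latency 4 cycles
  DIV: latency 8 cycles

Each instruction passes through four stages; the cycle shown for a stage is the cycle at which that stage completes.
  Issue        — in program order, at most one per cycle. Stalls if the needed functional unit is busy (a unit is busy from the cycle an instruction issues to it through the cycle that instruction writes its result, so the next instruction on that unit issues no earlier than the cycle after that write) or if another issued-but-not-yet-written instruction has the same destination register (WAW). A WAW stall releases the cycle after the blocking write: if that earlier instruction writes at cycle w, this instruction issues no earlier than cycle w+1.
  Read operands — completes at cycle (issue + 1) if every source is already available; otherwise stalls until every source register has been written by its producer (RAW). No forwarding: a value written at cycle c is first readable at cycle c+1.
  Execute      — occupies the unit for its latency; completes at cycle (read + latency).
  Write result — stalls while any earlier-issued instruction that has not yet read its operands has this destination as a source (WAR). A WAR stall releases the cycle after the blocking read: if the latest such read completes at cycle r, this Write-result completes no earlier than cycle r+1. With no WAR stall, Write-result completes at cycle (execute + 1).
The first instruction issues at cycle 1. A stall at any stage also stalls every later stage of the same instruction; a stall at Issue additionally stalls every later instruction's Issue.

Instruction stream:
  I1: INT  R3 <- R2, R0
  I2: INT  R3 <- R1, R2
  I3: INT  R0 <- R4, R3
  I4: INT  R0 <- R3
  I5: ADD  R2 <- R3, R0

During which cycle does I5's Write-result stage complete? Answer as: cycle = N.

1) issue 1, read 2, done 3, write 4
2) issue 5, read 6, done 7, write 8  <struct: INT busy until I1 writes@4>
3) issue 9, read 10, done 11, write 12  <struct: INT busy until I2 writes@8>
4) issue 13, read 14, done 15, write 16  <struct: INT busy until I3 writes@12>
5) issue 14, read 17, done 19, write 20  <RAW R0: wait I4 write@16>

cycle = 20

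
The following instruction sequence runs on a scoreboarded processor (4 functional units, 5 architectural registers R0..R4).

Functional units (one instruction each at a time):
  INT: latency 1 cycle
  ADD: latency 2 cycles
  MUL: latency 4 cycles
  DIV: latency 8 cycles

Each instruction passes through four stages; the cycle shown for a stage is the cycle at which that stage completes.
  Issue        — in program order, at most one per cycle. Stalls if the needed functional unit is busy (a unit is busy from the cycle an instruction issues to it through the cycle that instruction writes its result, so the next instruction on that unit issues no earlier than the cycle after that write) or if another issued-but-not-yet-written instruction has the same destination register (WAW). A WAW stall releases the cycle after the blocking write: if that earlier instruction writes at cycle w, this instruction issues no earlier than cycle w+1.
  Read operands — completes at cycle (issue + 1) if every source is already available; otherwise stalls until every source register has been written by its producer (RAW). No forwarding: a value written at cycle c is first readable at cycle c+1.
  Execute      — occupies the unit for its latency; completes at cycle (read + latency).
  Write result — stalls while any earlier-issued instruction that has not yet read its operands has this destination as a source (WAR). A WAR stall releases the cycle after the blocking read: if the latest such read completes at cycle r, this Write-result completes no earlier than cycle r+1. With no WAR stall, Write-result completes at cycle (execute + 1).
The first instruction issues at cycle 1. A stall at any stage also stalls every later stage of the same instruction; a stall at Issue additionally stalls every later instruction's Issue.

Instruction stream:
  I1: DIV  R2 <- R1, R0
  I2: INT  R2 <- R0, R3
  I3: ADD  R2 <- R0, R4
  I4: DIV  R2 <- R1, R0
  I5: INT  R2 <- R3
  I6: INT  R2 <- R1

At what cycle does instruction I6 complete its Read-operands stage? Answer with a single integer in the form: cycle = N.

[1] I1 issues→DIV
[2] I1 reads
[10] I1 exec-done
[11] I1 writes R2
[12] I2 issues→INT
[13] I2 reads
[14] I2 exec-done
[15] I2 writes R2
[16] I3 issues→ADD
[17] I3 reads
[19] I3 exec-done
[20] I3 writes R2
[21] I4 issues→DIV
[22] I4 reads
[30] I4 exec-done
[31] I4 writes R2
[32] I5 issues→INT
[33] I5 reads
[34] I5 exec-done
[35] I5 writes R2
[36] I6 issues→INT
[37] I6 reads
[38] I6 exec-done
[39] I6 writes R2

cycle = 37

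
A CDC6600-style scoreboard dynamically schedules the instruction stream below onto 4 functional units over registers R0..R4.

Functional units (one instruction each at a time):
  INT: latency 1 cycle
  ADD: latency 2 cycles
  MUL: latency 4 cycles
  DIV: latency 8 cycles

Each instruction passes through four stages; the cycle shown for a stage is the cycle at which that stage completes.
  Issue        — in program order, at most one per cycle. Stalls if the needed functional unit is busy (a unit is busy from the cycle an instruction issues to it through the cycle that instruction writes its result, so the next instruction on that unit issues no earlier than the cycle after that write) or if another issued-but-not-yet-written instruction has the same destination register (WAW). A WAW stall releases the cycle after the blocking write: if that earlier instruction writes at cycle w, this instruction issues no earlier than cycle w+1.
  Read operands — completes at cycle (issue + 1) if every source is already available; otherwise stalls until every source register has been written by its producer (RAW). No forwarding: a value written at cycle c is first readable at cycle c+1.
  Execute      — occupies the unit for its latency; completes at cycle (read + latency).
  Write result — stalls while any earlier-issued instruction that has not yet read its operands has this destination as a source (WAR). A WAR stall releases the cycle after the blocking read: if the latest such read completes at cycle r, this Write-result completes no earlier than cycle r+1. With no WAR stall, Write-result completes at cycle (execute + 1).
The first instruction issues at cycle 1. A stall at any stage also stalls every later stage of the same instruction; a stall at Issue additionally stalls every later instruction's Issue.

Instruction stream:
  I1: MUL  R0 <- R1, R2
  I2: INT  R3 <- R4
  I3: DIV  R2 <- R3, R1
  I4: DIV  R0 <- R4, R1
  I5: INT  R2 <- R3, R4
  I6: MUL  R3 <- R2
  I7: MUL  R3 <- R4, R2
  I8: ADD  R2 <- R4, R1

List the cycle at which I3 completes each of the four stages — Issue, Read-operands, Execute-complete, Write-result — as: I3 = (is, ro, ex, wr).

I3 = (3, 6, 14, 15)

[1] I1→MUL
[2] I1 RO | I2→INT
[3] I2 RO | I3→DIV
[4] I2 EX
[5] I2 WR R3
[6] I1 EX | I3 RO
[7] I1 WR R0
[14] I3 EX
[15] I3 WR R2
[16] I4→DIV
[17] I4 RO | I5→INT
[18] I5 RO | I6→MUL
[19] I5 EX
[20] I5 WR R2
[21] I6 RO
[25] I4 EX | I6 EX
[26] I4 WR R0 | I6 WR R3
[27] I7→MUL
[28] I7 RO | I8→ADD
[29] I8 RO
[31] I8 EX
[32] I7 EX | I8 WR R2
[33] I7 WR R3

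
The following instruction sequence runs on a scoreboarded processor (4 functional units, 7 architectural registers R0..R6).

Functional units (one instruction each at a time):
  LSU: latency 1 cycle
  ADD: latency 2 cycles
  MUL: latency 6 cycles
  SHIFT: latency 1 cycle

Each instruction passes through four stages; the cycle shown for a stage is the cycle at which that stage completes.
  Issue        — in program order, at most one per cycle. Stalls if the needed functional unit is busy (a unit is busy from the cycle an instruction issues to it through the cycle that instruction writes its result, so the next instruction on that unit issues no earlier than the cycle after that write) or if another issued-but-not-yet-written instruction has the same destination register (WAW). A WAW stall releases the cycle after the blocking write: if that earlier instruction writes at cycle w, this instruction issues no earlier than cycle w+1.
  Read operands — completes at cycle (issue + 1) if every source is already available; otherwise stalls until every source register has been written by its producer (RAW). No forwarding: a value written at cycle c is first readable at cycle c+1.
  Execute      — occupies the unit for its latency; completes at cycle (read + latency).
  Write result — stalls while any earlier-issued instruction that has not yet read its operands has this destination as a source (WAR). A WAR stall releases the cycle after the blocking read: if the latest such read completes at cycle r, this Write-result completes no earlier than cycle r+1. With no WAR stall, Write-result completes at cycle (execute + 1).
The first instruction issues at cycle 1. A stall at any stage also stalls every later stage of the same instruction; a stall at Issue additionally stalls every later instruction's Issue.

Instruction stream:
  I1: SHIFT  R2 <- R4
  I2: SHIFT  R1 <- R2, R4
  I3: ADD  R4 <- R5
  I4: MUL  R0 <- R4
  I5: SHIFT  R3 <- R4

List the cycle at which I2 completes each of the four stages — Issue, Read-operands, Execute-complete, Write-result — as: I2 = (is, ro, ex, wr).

I1  is:1  ro:2  ex:3  wr:4
I2  is:5  ro:6  ex:7  wr:8  — struct: SHIFT busy until I1 writes@4
I3  is:6  ro:7  ex:9  wr:10
I4  is:7  ro:11  ex:17  wr:18  — RAW R4: wait I3 write@10
I5  is:9  ro:11  ex:12  wr:13  — struct: SHIFT busy until I2 writes@8, RAW R4: wait I3 write@10

I2 = (5, 6, 7, 8)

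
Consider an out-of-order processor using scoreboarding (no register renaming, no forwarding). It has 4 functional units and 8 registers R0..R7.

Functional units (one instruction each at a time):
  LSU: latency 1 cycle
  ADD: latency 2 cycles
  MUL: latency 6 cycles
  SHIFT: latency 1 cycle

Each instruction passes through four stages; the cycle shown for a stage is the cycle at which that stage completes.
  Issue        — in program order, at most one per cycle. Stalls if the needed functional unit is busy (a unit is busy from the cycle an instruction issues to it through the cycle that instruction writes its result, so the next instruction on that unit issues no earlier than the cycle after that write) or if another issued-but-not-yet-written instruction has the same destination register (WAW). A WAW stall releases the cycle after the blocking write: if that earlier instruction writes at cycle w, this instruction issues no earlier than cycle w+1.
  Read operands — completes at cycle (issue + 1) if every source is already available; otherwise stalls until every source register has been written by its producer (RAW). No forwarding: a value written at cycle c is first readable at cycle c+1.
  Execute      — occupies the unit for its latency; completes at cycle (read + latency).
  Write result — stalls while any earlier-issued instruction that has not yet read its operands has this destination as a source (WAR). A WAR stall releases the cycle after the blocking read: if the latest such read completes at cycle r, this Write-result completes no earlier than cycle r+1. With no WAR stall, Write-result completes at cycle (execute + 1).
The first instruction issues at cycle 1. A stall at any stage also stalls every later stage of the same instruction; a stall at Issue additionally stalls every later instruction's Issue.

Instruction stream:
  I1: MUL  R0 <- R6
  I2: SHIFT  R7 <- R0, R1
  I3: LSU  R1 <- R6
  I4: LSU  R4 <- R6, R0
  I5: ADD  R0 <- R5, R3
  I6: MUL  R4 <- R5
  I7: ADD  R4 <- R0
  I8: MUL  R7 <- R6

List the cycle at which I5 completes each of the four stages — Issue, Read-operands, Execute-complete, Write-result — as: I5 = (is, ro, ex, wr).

I5 = (13, 14, 16, 17)

I1  is:1  ro:2  ex:8  wr:9
I2  is:2  ro:10  ex:11  wr:12  — RAW R0: wait I1 write@9
I3  is:3  ro:4  ex:5  wr:11  — WAR R1: wait I2 read@10
I4  is:12  ro:13  ex:14  wr:15  — struct: LSU busy until I3 writes@11
I5  is:13  ro:14  ex:16  wr:17
I6  is:16  ro:17  ex:23  wr:24  — WAW R4: wait I4 write@15
I7  is:25  ro:26  ex:28  wr:29  — WAW R4: wait I6 write@24
I8  is:26  ro:27  ex:33  wr:34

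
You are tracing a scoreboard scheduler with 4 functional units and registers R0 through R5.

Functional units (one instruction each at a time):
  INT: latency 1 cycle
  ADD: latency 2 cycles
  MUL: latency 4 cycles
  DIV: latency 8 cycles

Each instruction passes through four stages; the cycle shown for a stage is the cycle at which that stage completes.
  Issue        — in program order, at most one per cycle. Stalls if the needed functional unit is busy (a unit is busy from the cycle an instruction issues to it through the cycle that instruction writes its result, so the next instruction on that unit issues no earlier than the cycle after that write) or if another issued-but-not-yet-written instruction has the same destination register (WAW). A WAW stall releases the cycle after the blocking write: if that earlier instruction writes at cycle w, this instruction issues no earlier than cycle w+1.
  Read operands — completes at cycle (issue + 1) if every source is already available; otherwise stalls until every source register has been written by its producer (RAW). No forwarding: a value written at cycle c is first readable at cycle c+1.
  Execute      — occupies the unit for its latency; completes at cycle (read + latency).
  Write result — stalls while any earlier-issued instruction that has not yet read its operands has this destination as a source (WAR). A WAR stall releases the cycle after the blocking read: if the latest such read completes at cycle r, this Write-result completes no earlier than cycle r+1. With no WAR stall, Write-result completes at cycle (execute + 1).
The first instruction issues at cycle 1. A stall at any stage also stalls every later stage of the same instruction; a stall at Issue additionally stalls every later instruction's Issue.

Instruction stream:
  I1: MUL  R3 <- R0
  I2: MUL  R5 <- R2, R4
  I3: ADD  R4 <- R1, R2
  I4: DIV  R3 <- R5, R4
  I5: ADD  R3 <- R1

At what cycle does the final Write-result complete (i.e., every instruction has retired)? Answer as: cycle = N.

cycle = 29

[1] issue I1 (MUL)
[2] I1 read-ops
[6] I1 finished on MUL
[7] I1→R3
[8] issue I2 (MUL)
[9] I2 read-ops, issue I3 (ADD)
[10] I3 read-ops, issue I4 (DIV)
[12] I3 finished on ADD
[13] I2 finished on MUL, I3→R4
[14] I2→R5
[15] I4 read-ops
[23] I4 finished on DIV
[24] I4→R3
[25] issue I5 (ADD)
[26] I5 read-ops
[28] I5 finished on ADD
[29] I5→R3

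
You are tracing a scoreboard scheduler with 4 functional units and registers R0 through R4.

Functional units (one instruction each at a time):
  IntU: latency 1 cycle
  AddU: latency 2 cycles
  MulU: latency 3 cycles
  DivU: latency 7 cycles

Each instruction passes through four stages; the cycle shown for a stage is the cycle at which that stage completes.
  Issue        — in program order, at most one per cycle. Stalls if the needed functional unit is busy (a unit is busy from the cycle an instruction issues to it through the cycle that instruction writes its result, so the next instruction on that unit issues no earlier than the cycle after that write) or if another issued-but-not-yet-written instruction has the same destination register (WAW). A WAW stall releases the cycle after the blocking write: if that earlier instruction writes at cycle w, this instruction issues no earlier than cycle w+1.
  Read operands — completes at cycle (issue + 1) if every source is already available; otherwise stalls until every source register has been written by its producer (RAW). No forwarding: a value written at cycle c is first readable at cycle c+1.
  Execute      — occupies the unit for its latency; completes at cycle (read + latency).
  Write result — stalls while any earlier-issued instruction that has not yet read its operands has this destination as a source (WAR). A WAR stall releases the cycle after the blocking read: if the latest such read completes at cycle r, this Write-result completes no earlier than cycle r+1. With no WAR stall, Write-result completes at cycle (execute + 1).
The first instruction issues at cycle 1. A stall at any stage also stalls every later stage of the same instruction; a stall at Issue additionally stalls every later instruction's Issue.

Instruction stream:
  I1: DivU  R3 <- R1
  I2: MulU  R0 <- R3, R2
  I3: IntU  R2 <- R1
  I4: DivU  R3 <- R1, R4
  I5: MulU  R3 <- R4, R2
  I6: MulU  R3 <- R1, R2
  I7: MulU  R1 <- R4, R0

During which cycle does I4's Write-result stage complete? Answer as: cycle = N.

cycle = 20

t=1  issue I1 (DivU)
t=2  I1 read-ops | issue I2 (MulU)
t=3  issue I3 (IntU)
t=4  I3 read-ops
t=5  I3 finished on IntU
t=9  I1 finished on DivU
t=10  I1→R3
t=11  I2 read-ops | issue I4 (DivU)
t=12  I3→R2 | I4 read-ops
t=14  I2 finished on MulU
t=15  I2→R0
t=19  I4 finished on DivU
t=20  I4→R3
t=21  issue I5 (MulU)
t=22  I5 read-ops
t=25  I5 finished on MulU
t=26  I5→R3
t=27  issue I6 (MulU)
t=28  I6 read-ops
t=31  I6 finished on MulU
t=32  I6→R3
t=33  issue I7 (MulU)
t=34  I7 read-ops
t=37  I7 finished on MulU
t=38  I7→R1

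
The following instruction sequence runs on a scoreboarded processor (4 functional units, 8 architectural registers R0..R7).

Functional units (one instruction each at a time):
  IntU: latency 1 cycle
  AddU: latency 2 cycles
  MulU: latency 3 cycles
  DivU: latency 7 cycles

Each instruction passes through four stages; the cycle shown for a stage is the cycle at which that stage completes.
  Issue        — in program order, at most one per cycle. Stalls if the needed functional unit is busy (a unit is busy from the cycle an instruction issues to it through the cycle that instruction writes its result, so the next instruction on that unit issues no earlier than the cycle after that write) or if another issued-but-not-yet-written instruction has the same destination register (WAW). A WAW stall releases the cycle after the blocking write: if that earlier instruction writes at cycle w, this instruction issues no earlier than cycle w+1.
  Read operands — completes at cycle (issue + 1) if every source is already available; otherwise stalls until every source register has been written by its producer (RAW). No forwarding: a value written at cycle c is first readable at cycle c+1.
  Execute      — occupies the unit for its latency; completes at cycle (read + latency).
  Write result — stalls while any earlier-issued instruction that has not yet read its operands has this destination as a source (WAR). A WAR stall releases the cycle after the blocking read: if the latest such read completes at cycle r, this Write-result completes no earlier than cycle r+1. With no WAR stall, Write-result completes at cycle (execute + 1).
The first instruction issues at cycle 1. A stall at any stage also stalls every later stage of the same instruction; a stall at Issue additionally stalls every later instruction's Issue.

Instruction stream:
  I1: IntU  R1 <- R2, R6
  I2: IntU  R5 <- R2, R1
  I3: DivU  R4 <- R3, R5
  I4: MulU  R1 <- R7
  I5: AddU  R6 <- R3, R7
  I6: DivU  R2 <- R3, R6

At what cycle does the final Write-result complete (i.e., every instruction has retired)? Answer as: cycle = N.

cycle = 27

c1: I1 issues→IntU
c2: I1 reads
c3: I1 exec-done
c4: I1 writes R1
c5: I2 issues→IntU
c6: I2 reads · I3 issues→DivU
c7: I2 exec-done · I4 issues→MulU
c8: I2 writes R5 · I4 reads · I5 issues→AddU
c9: I3 reads · I5 reads
c11: I4 exec-done · I5 exec-done
c12: I4 writes R1 · I5 writes R6
c16: I3 exec-done
c17: I3 writes R4
c18: I6 issues→DivU
c19: I6 reads
c26: I6 exec-done
c27: I6 writes R2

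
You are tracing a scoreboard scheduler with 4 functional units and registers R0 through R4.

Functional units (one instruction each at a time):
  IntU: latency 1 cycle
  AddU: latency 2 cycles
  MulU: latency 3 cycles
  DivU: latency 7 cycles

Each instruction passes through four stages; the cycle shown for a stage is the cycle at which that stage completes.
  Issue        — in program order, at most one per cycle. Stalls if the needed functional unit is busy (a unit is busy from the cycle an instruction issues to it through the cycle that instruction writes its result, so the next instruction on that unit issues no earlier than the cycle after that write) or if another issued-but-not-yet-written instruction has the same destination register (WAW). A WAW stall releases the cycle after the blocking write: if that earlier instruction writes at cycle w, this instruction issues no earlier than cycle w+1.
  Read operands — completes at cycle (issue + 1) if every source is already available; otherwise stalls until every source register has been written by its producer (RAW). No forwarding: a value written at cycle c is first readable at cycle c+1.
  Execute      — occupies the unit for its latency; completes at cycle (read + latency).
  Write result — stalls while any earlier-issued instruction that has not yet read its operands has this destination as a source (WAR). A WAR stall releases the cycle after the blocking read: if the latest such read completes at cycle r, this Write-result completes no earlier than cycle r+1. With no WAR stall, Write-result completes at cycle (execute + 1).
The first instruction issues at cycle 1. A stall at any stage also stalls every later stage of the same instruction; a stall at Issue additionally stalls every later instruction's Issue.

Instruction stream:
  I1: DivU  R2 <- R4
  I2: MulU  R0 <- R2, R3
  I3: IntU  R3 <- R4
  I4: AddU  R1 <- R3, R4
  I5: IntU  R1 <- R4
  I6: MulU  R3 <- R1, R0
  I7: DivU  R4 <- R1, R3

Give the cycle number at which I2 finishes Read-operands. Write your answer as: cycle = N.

cycle = 11

c1: I1 dispatched to DivU
c2: I1 operands ready · I2 dispatched to MulU
c3: I3 dispatched to IntU
c4: I3 operands ready · I4 dispatched to AddU
c5: I3 complete
c9: I1 complete
c10: R2←I1
c11: I2 operands ready
c12: R3←I3
c13: I4 operands ready
c14: I2 complete
c15: R0←I2 · I4 complete
c16: R1←I4
c17: I5 dispatched to IntU
c18: I5 operands ready · I6 dispatched to MulU
c19: I5 complete · I7 dispatched to DivU
c20: R1←I5
c21: I6 operands ready
c24: I6 complete
c25: R3←I6
c26: I7 operands ready
c33: I7 complete
c34: R4←I7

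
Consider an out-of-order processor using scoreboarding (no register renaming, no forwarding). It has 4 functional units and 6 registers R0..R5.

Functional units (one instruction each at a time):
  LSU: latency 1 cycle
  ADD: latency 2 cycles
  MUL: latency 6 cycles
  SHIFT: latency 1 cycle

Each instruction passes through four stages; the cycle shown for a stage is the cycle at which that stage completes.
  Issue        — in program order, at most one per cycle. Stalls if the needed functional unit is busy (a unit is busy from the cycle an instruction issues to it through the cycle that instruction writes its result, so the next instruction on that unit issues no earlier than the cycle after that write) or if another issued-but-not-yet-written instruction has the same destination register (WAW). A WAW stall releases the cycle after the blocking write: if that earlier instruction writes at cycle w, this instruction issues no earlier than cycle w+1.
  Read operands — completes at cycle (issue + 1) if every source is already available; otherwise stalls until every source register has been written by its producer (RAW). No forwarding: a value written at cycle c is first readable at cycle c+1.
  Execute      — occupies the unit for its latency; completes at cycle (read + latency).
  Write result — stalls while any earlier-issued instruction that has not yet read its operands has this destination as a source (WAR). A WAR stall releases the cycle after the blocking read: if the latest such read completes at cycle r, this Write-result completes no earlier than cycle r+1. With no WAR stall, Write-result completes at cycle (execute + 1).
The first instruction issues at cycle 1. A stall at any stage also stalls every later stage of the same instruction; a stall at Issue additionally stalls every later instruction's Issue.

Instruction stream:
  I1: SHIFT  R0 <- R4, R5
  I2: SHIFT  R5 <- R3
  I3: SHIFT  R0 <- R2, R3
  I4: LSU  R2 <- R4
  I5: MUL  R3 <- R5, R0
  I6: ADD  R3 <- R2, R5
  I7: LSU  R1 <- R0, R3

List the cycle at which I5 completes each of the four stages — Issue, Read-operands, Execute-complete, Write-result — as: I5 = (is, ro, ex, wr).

  I1 | 1 | 2 | 3 | 4
  I2 | 5 | 6 | 7 | 8   struct: SHIFT busy until I1 writes@4
  I3 | 9 | 10 | 11 | 12   struct: SHIFT busy until I2 writes@8
  I4 | 10 | 11 | 12 | 13
  I5 | 11 | 13 | 19 | 20   RAW R0: wait I3 write@12
  I6 | 21 | 22 | 24 | 25   WAW R3: wait I5 write@20
  I7 | 22 | 26 | 27 | 28   RAW R3: wait I6 write@25

I5 = (11, 13, 19, 20)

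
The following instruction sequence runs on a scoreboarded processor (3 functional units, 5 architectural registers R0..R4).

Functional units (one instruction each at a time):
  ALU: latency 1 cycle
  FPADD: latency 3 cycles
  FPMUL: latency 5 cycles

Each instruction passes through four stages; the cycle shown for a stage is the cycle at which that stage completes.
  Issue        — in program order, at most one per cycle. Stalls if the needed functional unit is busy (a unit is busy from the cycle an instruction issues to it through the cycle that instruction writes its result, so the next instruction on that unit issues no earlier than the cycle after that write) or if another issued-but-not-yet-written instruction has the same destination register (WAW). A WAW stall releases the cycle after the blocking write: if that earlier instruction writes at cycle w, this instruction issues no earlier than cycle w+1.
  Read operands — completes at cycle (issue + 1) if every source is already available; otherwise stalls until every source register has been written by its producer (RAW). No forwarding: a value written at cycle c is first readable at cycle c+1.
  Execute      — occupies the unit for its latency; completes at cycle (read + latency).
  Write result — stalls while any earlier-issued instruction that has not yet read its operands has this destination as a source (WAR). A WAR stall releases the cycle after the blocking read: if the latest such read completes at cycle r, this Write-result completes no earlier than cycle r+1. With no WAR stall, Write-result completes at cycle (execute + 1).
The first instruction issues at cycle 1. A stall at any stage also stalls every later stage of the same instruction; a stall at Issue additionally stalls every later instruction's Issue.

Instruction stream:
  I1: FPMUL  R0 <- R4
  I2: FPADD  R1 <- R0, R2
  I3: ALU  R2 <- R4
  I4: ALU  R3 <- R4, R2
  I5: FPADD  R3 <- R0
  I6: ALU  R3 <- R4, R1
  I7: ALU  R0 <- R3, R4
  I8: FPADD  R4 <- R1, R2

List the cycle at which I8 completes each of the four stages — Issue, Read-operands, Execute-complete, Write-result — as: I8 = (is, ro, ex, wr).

I8 = (26, 27, 30, 31)

1) issue 1, read 2, done 7, write 8
2) issue 2, read 9, done 12, write 13  <RAW R0: wait I1 write@8>
3) issue 3, read 4, done 5, write 10  <WAR R2: wait I2 read@9>
4) issue 11, read 12, done 13, write 14  <struct: ALU busy until I3 writes@10>
5) issue 15, read 16, done 19, write 20  <WAW R3: wait I4 write@14>
6) issue 21, read 22, done 23, write 24  <WAW R3: wait I5 write@20>
7) issue 25, read 26, done 27, write 28  <struct: ALU busy until I6 writes@24>
8) issue 26, read 27, done 30, write 31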